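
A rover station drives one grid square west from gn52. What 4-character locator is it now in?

Longitude square 5; −1 → 4.
The latitude characters are unchanged.

GN42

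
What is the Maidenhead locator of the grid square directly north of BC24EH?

BC24ei

Latitude subsquare h = 7; +1 → 8 = i.
The longitude characters are unchanged.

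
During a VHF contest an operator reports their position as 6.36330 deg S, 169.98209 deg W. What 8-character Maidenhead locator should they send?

Offset from 180°W / 90°S: lon 10.01791°, lat 83.63670°.
Field: 10.01791/20 → 0 → A, 83.63670/10 → 8 → I; chars AI.
Square: 10.01791/2 → 5, 3.63670/1 → 3; chars 53.
Subsquare: 0.01791/0.0833333 → 0 → a, 0.63670/0.0416667 → 15 → p; chars ap.
Extended square: 0.01791/0.00833333 → 2, 0.01170/0.00416667 → 2; chars 22.

AI53ap22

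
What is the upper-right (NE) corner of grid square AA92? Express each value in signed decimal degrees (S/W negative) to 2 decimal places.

-87.00, -160.00

Field A=0, A=0: +0·20° lon, +0·10° lat → SW at lon -180°, lat -90°.
Square 9, 2: +9·2° lon, +2·1° lat → SW at lon -162°, lat -88°.
Cell spans 2° lon × 1° lat. NE corner is SW corner plus one full cell.
latitude -87.00, longitude -160.00.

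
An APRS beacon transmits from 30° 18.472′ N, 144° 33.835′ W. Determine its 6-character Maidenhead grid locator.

BM70rh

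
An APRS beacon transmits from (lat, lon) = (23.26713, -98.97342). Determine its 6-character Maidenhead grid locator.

EL03mg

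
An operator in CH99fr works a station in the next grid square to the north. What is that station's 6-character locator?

Latitude subsquare r = 17; +1 → 18 = s.
The longitude characters are unchanged.

CH99fs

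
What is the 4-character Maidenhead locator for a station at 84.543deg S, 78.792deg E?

Add 180° to longitude and 90° to latitude: 258.79, 5.46.
Field: 258.79/20 → 12 → M, 5.46/10 → 0 → A; chars MA.
Square: 18.79/2 → 9, 5.46/1 → 5; chars 95.

MA95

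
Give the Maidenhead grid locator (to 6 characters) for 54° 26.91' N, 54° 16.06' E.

LO74dk

Shift to the Maidenhead origin (180°W, 90°S): lon 234.2677, lat 144.4485.
Field: 234.2677/20 → 11 → L, 144.4485/10 → 14 → O; chars LO.
Square: 14.2677/2 → 7, 4.4485/1 → 4; chars 74.
Subsquare: 0.2677/0.0833333 → 3 → d, 0.4485/0.0416667 → 10 → k; chars dk.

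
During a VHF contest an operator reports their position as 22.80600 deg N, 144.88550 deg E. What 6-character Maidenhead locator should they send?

QL22kt

Add 180° to longitude and 90° to latitude: 324.8855, 112.8060.
Field: 324.8855/20 → 16 → Q, 112.8060/10 → 11 → L; chars QL.
Square: 4.8855/2 → 2, 2.8060/1 → 2; chars 22.
Subsquare: 0.8855/0.0833333 → 10 → k, 0.8060/0.0416667 → 19 → t; chars kt.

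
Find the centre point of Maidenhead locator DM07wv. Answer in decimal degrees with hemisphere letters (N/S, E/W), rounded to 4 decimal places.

Field D=3, M=12: +3·20° lon, +12·10° lat → SW at lon -120°, lat 30°.
Square 0, 7: +0·2° lon, +7·1° lat → SW at lon -120°, lat 37°.
Subsquare w=22, v=21: +22·0.0833333° lon, +21·0.0416667° lat → SW at lon -118.167°, lat 37.875°.
Cell spans 0.0833333° lon × 0.0416667° lat. Centre is SW corner plus half of each.
latitude 37.8958° N, longitude 118.1250° W.

37.8958° N, 118.1250° W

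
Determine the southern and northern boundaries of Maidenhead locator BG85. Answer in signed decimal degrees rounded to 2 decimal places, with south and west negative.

Field B=1, G=6: +1·20° lon, +6·10° lat → SW at lon -160°, lat -30°.
Square 8, 5: +8·2° lon, +5·1° lat → SW at lon -144°, lat -25°.
Cell spans 2° lon × 1° lat.
south -25.00, north -24.00.

-25.00, -24.00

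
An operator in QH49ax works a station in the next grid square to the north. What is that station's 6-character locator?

QI40aa

Latitude subsquare x = 23; +1 → 24, wraps to 0 = a, carry into square.
Latitude square 9; +1 → 10, wraps to 0, carry into field.
Latitude field H = 7; +1 → 8 = I.
The longitude characters are unchanged.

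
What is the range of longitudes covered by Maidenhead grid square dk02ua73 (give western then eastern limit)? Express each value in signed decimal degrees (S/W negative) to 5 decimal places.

Field D=3, K=10: +3·20° lon, +10·10° lat → SW at lon -120°, lat 10°.
Square 0, 2: +0·2° lon, +2·1° lat → SW at lon -120°, lat 12°.
Subsquare u=20, a=0: +20·0.0833333° lon, +0·0.0416667° lat → SW at lon -118.333°, lat 12°.
Extended square 7, 3: +7·0.00833333° lon, +3·0.00416667° lat → SW at lon -118.275°, lat 12.0125°.
Cell spans 0.00833333° lon × 0.00416667° lat.
west -118.27500, east -118.26667.

-118.27500, -118.26667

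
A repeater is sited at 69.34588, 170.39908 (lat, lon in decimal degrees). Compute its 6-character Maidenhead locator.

Shift to the Maidenhead origin (180°W, 90°S): lon 350.3991, lat 159.3459.
Field: lon ⌊350.3991/20⌋ = 17 → R; lat ⌊159.3459/10⌋ = 15 → P.
Square: lon ⌊10.3991/2⌋ = 5; lat ⌊9.3459/1⌋ = 9.
Subsquare: lon ⌊0.3991/0.0833333⌋ = 4 → e; lat ⌊0.3459/0.0416667⌋ = 8 → i.

RP59ei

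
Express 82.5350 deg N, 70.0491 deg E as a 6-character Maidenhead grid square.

Offset from 180°W / 90°S: lon 250.0491°, lat 172.5350°.
Field (20°×10°, letters A–R): lon ⌊250.0491/20⌋ = 12 → M; lat ⌊172.5350/10⌋ = 17 → R.
Square (2°×1°, digits 0–9): lon ⌊10.0491/2⌋ = 5; lat ⌊2.5350/1⌋ = 2.
Subsquare (5′×2.5′, letters a–x): lon ⌊0.0491/0.0833333⌋ = 0 → a; lat ⌊0.5350/0.0416667⌋ = 12 → m.

MR52am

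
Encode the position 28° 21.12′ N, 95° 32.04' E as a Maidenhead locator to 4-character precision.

NL78

Offset from 180°W / 90°S: lon 275.53°, lat 118.35°.
Field: 275.53/20 → 13 → N, 118.35/10 → 11 → L; chars NL.
Square: 15.53/2 → 7, 8.35/1 → 8; chars 78.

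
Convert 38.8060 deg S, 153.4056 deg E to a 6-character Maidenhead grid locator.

QF61qe

Offset from 180°W / 90°S: lon 333.4056°, lat 51.1940°.
Field (20°×10°, letters A–R): lon ⌊333.4056/20⌋ = 16 → Q; lat ⌊51.1940/10⌋ = 5 → F.
Square (2°×1°, digits 0–9): lon ⌊13.4056/2⌋ = 6; lat ⌊1.1940/1⌋ = 1.
Subsquare (5′×2.5′, letters a–x): lon ⌊1.4056/0.0833333⌋ = 16 → q; lat ⌊0.1940/0.0416667⌋ = 4 → e.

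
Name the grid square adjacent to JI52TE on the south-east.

Longitude subsquare t = 19; +1 → 20 = u.
Latitude subsquare e = 4; −1 → 3 = d.

JI52ud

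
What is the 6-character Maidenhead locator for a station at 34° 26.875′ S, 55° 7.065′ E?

Shift to the Maidenhead origin (180°W, 90°S): lon 235.1178, lat 55.5521.
Field: lon ⌊235.1178/20⌋ = 11 → L; lat ⌊55.5521/10⌋ = 5 → F.
Square: lon ⌊15.1178/2⌋ = 7; lat ⌊5.5521/1⌋ = 5.
Subsquare: lon ⌊1.1178/0.0833333⌋ = 13 → n; lat ⌊0.5521/0.0416667⌋ = 13 → n.

LF75nn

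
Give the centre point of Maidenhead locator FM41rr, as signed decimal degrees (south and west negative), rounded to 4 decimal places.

Field F=5, M=12: +5·20° lon, +12·10° lat → SW at lon -80°, lat 30°.
Square 4, 1: +4·2° lon, +1·1° lat → SW at lon -72°, lat 31°.
Subsquare r=17, r=17: +17·0.0833333° lon, +17·0.0416667° lat → SW at lon -70.5833°, lat 31.7083°.
Cell spans 0.0833333° lon × 0.0416667° lat. Centre is SW corner plus half of each.
latitude 31.7292, longitude -70.5417.

31.7292, -70.5417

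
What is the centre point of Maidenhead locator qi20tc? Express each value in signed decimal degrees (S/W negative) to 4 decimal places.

-9.8958, 145.6250

Field Q=16, I=8: +16·20° lon, +8·10° lat → SW at lon 140°, lat -10°.
Square 2, 0: +2·2° lon, +0·1° lat → SW at lon 144°, lat -10°.
Subsquare t=19, c=2: +19·0.0833333° lon, +2·0.0416667° lat → SW at lon 145.583°, lat -9.91667°.
Cell spans 0.0833333° lon × 0.0416667° lat. Centre is SW corner plus half of each.
latitude -9.8958, longitude 145.6250.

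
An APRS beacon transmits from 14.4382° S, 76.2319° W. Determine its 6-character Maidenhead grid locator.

FH15vn

Shift to the Maidenhead origin (180°W, 90°S): lon 103.7681, lat 75.5618.
Field: lon ⌊103.7681/20⌋ = 5 → F; lat ⌊75.5618/10⌋ = 7 → H.
Square: lon ⌊3.7681/2⌋ = 1; lat ⌊5.5618/1⌋ = 5.
Subsquare: lon ⌊1.7681/0.0833333⌋ = 21 → v; lat ⌊0.5618/0.0416667⌋ = 13 → n.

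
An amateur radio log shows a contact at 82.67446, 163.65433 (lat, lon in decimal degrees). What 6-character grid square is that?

RR12tq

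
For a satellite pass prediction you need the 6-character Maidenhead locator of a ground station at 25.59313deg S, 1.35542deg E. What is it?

Add 180° to longitude and 90° to latitude: 181.3554, 64.4069.
Field (20°×10°, letters A–R): lon ⌊181.3554/20⌋ = 9 → J; lat ⌊64.4069/10⌋ = 6 → G.
Square (2°×1°, digits 0–9): lon ⌊1.3554/2⌋ = 0; lat ⌊4.4069/1⌋ = 4.
Subsquare (5′×2.5′, letters a–x): lon ⌊1.3554/0.0833333⌋ = 16 → q; lat ⌊0.4069/0.0416667⌋ = 9 → j.

JG04qj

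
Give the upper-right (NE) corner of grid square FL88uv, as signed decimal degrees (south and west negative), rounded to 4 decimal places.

28.9167, -62.2500

Field F=5, L=11: +5·20° lon, +11·10° lat → SW at lon -80°, lat 20°.
Square 8, 8: +8·2° lon, +8·1° lat → SW at lon -64°, lat 28°.
Subsquare u=20, v=21: +20·0.0833333° lon, +21·0.0416667° lat → SW at lon -62.3333°, lat 28.875°.
Cell spans 0.0833333° lon × 0.0416667° lat. NE corner is SW corner plus one full cell.
latitude 28.9167, longitude -62.2500.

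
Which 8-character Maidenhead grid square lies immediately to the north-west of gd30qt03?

GD30pt94

Longitude extended square 0; −1 → -1, wraps to 9, carry into subsquare.
Longitude subsquare q = 16; −1 → 15 = p.
Latitude extended square 3; +1 → 4.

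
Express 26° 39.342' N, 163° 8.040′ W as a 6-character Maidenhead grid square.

AL86kp

Offset from 180°W / 90°S: lon 16.8660°, lat 116.6557°.
Field: lon ⌊16.8660/20⌋ = 0 → A; lat ⌊116.6557/10⌋ = 11 → L.
Square: lon ⌊16.8660/2⌋ = 8; lat ⌊6.6557/1⌋ = 6.
Subsquare: lon ⌊0.8660/0.0833333⌋ = 10 → k; lat ⌊0.6557/0.0416667⌋ = 15 → p.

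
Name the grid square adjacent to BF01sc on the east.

BF01tc

Longitude subsquare s = 18; +1 → 19 = t.
The latitude characters are unchanged.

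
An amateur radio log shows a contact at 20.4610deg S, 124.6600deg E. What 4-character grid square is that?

Add 180° to longitude and 90° to latitude: 304.66, 69.54.
Field: 304.66/20 → 15 → P, 69.54/10 → 6 → G; chars PG.
Square: 4.66/2 → 2, 9.54/1 → 9; chars 29.

PG29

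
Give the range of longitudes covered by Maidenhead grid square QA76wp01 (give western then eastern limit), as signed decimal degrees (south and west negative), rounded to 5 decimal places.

155.83333, 155.84167

Field Q=16, A=0: +16·20° lon, +0·10° lat → SW at lon 140°, lat -90°.
Square 7, 6: +7·2° lon, +6·1° lat → SW at lon 154°, lat -84°.
Subsquare w=22, p=15: +22·0.0833333° lon, +15·0.0416667° lat → SW at lon 155.833°, lat -83.375°.
Extended square 0, 1: +0·0.00833333° lon, +1·0.00416667° lat → SW at lon 155.833°, lat -83.3708°.
Cell spans 0.00833333° lon × 0.00416667° lat.
west 155.83333, east 155.84167.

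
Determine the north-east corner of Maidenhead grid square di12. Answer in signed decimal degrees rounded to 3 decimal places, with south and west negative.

-7.000, -116.000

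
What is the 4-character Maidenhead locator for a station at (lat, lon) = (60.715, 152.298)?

QP60

Shift to the Maidenhead origin (180°W, 90°S): lon 332.30, lat 150.72.
Field (20°×10°, letters A–R): 332.30/20 → 16 → Q, 150.72/10 → 15 → P; chars QP.
Square (2°×1°, digits 0–9): 12.30/2 → 6, 0.72/1 → 0; chars 60.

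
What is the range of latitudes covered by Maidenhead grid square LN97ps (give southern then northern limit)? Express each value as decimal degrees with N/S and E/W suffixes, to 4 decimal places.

47.7500° N, 47.7917° N

Field L=11, N=13: +11·20° lon, +13·10° lat → SW at lon 40°, lat 40°.
Square 9, 7: +9·2° lon, +7·1° lat → SW at lon 58°, lat 47°.
Subsquare p=15, s=18: +15·0.0833333° lon, +18·0.0416667° lat → SW at lon 59.25°, lat 47.75°.
Cell spans 0.0833333° lon × 0.0416667° lat.
south 47.7500° N, north 47.7917° N.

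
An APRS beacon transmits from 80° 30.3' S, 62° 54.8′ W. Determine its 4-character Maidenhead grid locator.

FA89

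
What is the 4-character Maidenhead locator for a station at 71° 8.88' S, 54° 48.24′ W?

GB28

Add 180° to longitude and 90° to latitude: 125.20, 18.85.
Field: lon ⌊125.20/20⌋ = 6 → G; lat ⌊18.85/10⌋ = 1 → B.
Square: lon ⌊5.20/2⌋ = 2; lat ⌊8.85/1⌋ = 8.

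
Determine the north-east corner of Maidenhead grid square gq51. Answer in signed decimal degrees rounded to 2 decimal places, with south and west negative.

72.00, -48.00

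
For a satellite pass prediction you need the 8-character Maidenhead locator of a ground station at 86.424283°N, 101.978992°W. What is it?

DR96ak21

Add 180° to longitude and 90° to latitude: 78.02101, 176.42428.
Field (20°×10°, letters A–R): lon ⌊78.02101/20⌋ = 3 → D; lat ⌊176.42428/10⌋ = 17 → R.
Square (2°×1°, digits 0–9): lon ⌊18.02101/2⌋ = 9; lat ⌊6.42428/1⌋ = 6.
Subsquare (5′×2.5′, letters a–x): lon ⌊0.02101/0.0833333⌋ = 0 → a; lat ⌊0.42428/0.0416667⌋ = 10 → k.
Extended square (30″×15″, digits 0–9): lon ⌊0.02101/0.00833333⌋ = 2; lat ⌊0.00762/0.00416667⌋ = 1.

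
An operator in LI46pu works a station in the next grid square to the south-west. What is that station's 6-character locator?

Longitude subsquare p = 15; −1 → 14 = o.
Latitude subsquare u = 20; −1 → 19 = t.

LI46ot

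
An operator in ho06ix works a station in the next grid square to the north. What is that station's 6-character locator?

HO07ia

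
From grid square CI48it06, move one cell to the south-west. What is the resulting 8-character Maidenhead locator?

CI48ht95

Longitude extended square 0; −1 → -1, wraps to 9, carry into subsquare.
Longitude subsquare i = 8; −1 → 7 = h.
Latitude extended square 6; −1 → 5.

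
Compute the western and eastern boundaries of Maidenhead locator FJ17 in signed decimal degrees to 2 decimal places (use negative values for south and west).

-78.00, -76.00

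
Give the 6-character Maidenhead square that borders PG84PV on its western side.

PG84ov

Longitude subsquare p = 15; −1 → 14 = o.
The latitude characters are unchanged.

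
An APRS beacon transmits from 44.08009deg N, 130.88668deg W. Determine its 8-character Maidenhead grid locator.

Add 180° to longitude and 90° to latitude: 49.11332, 134.08009.
Field (20°×10°, letters A–R): 49.11332/20 → 2 → C, 134.08009/10 → 13 → N; chars CN.
Square (2°×1°, digits 0–9): 9.11332/2 → 4, 4.08009/1 → 4; chars 44.
Subsquare (5′×2.5′, letters a–x): 1.11332/0.0833333 → 13 → n, 0.08009/0.0416667 → 1 → b; chars nb.
Extended square (30″×15″, digits 0–9): 0.02999/0.00833333 → 3, 0.03842/0.00416667 → 9; chars 39.

CN44nb39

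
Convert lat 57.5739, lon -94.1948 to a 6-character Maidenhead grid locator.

EO27vn

Shift to the Maidenhead origin (180°W, 90°S): lon 85.8052, lat 147.5739.
Field: 85.8052/20 → 4 → E, 147.5739/10 → 14 → O; chars EO.
Square: 5.8052/2 → 2, 7.5739/1 → 7; chars 27.
Subsquare: 1.8052/0.0833333 → 21 → v, 0.5739/0.0416667 → 13 → n; chars vn.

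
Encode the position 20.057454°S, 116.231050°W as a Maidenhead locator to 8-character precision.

Shift to the Maidenhead origin (180°W, 90°S): lon 63.76895, lat 69.94255.
Field: 63.76895/20 → 3 → D, 69.94255/10 → 6 → G; chars DG.
Square: 3.76895/2 → 1, 9.94255/1 → 9; chars 19.
Subsquare: 1.76895/0.0833333 → 21 → v, 0.94255/0.0416667 → 22 → w; chars vw.
Extended square: 0.01895/0.00833333 → 2, 0.02588/0.00416667 → 6; chars 26.

DG19vw26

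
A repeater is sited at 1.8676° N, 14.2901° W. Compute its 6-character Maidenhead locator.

Add 180° to longitude and 90° to latitude: 165.7099, 91.8676.
Field (20°×10°, letters A–R): lon ⌊165.7099/20⌋ = 8 → I; lat ⌊91.8676/10⌋ = 9 → J.
Square (2°×1°, digits 0–9): lon ⌊5.7099/2⌋ = 2; lat ⌊1.8676/1⌋ = 1.
Subsquare (5′×2.5′, letters a–x): lon ⌊1.7099/0.0833333⌋ = 20 → u; lat ⌊0.8676/0.0416667⌋ = 20 → u.

IJ21uu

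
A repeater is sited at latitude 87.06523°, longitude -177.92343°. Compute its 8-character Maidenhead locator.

AR17ab95

Offset from 180°W / 90°S: lon 2.07657°, lat 177.06523°.
Field: 2.07657/20 → 0 → A, 177.06523/10 → 17 → R; chars AR.
Square: 2.07657/2 → 1, 7.06523/1 → 7; chars 17.
Subsquare: 0.07657/0.0833333 → 0 → a, 0.06523/0.0416667 → 1 → b; chars ab.
Extended square: 0.07657/0.00833333 → 9, 0.02356/0.00416667 → 5; chars 95.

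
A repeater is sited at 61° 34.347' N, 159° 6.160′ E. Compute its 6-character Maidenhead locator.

QP91nn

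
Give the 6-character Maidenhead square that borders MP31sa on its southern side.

Latitude subsquare a = 0; −1 → -1, wraps to 23 = x, carry into square.
Latitude square 1; −1 → 0.
The longitude characters are unchanged.

MP30sx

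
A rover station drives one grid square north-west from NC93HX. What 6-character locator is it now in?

Longitude subsquare h = 7; −1 → 6 = g.
Latitude subsquare x = 23; +1 → 24, wraps to 0 = a, carry into square.
Latitude square 3; +1 → 4.

NC94ga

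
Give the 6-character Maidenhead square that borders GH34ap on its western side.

GH24xp

Longitude subsquare a = 0; −1 → -1, wraps to 23 = x, carry into square.
Longitude square 3; −1 → 2.
The latitude characters are unchanged.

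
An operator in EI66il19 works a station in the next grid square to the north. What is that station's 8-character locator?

Latitude extended square 9; +1 → 10, wraps to 0, carry into subsquare.
Latitude subsquare l = 11; +1 → 12 = m.
The longitude characters are unchanged.

EI66im10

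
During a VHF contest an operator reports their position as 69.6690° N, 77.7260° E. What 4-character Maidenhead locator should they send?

MP89

Add 180° to longitude and 90° to latitude: 257.73, 159.67.
Field: 257.73/20 → 12 → M, 159.67/10 → 15 → P; chars MP.
Square: 17.73/2 → 8, 9.67/1 → 9; chars 89.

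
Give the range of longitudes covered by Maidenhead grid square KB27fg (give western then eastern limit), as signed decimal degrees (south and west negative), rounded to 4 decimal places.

Field K=10, B=1: +10·20° lon, +1·10° lat → SW at lon 20°, lat -80°.
Square 2, 7: +2·2° lon, +7·1° lat → SW at lon 24°, lat -73°.
Subsquare f=5, g=6: +5·0.0833333° lon, +6·0.0416667° lat → SW at lon 24.4167°, lat -72.75°.
Cell spans 0.0833333° lon × 0.0416667° lat.
west 24.4167, east 24.5000.

24.4167, 24.5000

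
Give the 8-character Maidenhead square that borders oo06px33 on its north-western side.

OO06px24

Longitude extended square 3; −1 → 2.
Latitude extended square 3; +1 → 4.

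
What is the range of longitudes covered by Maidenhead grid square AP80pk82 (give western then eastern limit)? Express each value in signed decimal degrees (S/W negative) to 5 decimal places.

Field A=0, P=15: +0·20° lon, +15·10° lat → SW at lon -180°, lat 60°.
Square 8, 0: +8·2° lon, +0·1° lat → SW at lon -164°, lat 60°.
Subsquare p=15, k=10: +15·0.0833333° lon, +10·0.0416667° lat → SW at lon -162.75°, lat 60.4167°.
Extended square 8, 2: +8·0.00833333° lon, +2·0.00416667° lat → SW at lon -162.683°, lat 60.425°.
Cell spans 0.00833333° lon × 0.00416667° lat.
west -162.68333, east -162.67500.

-162.68333, -162.67500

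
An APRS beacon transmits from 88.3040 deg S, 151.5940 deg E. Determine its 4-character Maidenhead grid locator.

QA51

Add 180° to longitude and 90° to latitude: 331.59, 1.70.
Field: 331.59/20 → 16 → Q, 1.70/10 → 0 → A; chars QA.
Square: 11.59/2 → 5, 1.70/1 → 1; chars 51.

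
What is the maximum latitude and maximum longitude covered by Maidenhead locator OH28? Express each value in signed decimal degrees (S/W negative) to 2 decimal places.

-11.00, 106.00

Field O=14, H=7: +14·20° lon, +7·10° lat → SW at lon 100°, lat -20°.
Square 2, 8: +2·2° lon, +8·1° lat → SW at lon 104°, lat -12°.
Cell spans 2° lon × 1° lat. NE corner is SW corner plus one full cell.
latitude -11.00, longitude 106.00.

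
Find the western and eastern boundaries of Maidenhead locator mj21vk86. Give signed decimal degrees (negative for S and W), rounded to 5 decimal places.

Field M=12, J=9: +12·20° lon, +9·10° lat → SW at lon 60°, lat 0°.
Square 2, 1: +2·2° lon, +1·1° lat → SW at lon 64°, lat 1°.
Subsquare v=21, k=10: +21·0.0833333° lon, +10·0.0416667° lat → SW at lon 65.75°, lat 1.41667°.
Extended square 8, 6: +8·0.00833333° lon, +6·0.00416667° lat → SW at lon 65.8167°, lat 1.44167°.
Cell spans 0.00833333° lon × 0.00416667° lat.
west 65.81667, east 65.82500.

65.81667, 65.82500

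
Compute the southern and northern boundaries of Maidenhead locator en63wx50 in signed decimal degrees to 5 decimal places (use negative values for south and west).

43.95833, 43.96250

Field E=4, N=13: +4·20° lon, +13·10° lat → SW at lon -100°, lat 40°.
Square 6, 3: +6·2° lon, +3·1° lat → SW at lon -88°, lat 43°.
Subsquare w=22, x=23: +22·0.0833333° lon, +23·0.0416667° lat → SW at lon -86.1667°, lat 43.9583°.
Extended square 5, 0: +5·0.00833333° lon, +0·0.00416667° lat → SW at lon -86.125°, lat 43.9583°.
Cell spans 0.00833333° lon × 0.00416667° lat.
south 43.95833, north 43.96250.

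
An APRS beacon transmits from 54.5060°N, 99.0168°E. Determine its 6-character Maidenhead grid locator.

NO94mm

Offset from 180°W / 90°S: lon 279.0168°, lat 144.5060°.
Field: 279.0168/20 → 13 → N, 144.5060/10 → 14 → O; chars NO.
Square: 19.0168/2 → 9, 4.5060/1 → 4; chars 94.
Subsquare: 1.0168/0.0833333 → 12 → m, 0.5060/0.0416667 → 12 → m; chars mm.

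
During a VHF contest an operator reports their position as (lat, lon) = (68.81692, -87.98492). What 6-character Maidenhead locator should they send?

EP68at

Shift to the Maidenhead origin (180°W, 90°S): lon 92.0151, lat 158.8169.
Field (20°×10°, letters A–R): 92.0151/20 → 4 → E, 158.8169/10 → 15 → P; chars EP.
Square (2°×1°, digits 0–9): 12.0151/2 → 6, 8.8169/1 → 8; chars 68.
Subsquare (5′×2.5′, letters a–x): 0.0151/0.0833333 → 0 → a, 0.8169/0.0416667 → 19 → t; chars at.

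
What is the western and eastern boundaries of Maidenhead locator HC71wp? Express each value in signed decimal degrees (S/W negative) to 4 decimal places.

Field H=7, C=2: +7·20° lon, +2·10° lat → SW at lon -40°, lat -70°.
Square 7, 1: +7·2° lon, +1·1° lat → SW at lon -26°, lat -69°.
Subsquare w=22, p=15: +22·0.0833333° lon, +15·0.0416667° lat → SW at lon -24.1667°, lat -68.375°.
Cell spans 0.0833333° lon × 0.0416667° lat.
west -24.1667, east -24.0833.

-24.1667, -24.0833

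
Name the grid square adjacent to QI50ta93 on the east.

QI50ua03

Longitude extended square 9; +1 → 10, wraps to 0, carry into subsquare.
Longitude subsquare t = 19; +1 → 20 = u.
The latitude characters are unchanged.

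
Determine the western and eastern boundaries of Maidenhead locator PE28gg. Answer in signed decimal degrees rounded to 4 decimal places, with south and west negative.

124.5000, 124.5833

Field P=15, E=4: +15·20° lon, +4·10° lat → SW at lon 120°, lat -50°.
Square 2, 8: +2·2° lon, +8·1° lat → SW at lon 124°, lat -42°.
Subsquare g=6, g=6: +6·0.0833333° lon, +6·0.0416667° lat → SW at lon 124.5°, lat -41.75°.
Cell spans 0.0833333° lon × 0.0416667° lat.
west 124.5000, east 124.5833.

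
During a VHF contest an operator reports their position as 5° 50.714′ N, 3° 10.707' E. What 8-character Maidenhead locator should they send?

Offset from 180°W / 90°S: lon 183.17845°, lat 95.84523°.
Field: lon ⌊183.17845/20⌋ = 9 → J; lat ⌊95.84523/10⌋ = 9 → J.
Square: lon ⌊3.17845/2⌋ = 1; lat ⌊5.84523/1⌋ = 5.
Subsquare: lon ⌊1.17845/0.0833333⌋ = 14 → o; lat ⌊0.84523/0.0416667⌋ = 20 → u.
Extended square: lon ⌊0.01178/0.00833333⌋ = 1; lat ⌊0.01190/0.00416667⌋ = 2.

JJ15ou12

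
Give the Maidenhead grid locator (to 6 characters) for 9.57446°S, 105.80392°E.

OI20vk

Offset from 180°W / 90°S: lon 285.8039°, lat 80.4255°.
Field: lon ⌊285.8039/20⌋ = 14 → O; lat ⌊80.4255/10⌋ = 8 → I.
Square: lon ⌊5.8039/2⌋ = 2; lat ⌊0.4255/1⌋ = 0.
Subsquare: lon ⌊1.8039/0.0833333⌋ = 21 → v; lat ⌊0.4255/0.0416667⌋ = 10 → k.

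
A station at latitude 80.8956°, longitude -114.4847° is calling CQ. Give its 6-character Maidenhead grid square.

DR20sv

Add 180° to longitude and 90° to latitude: 65.5153, 170.8956.
Field: lon ⌊65.5153/20⌋ = 3 → D; lat ⌊170.8956/10⌋ = 17 → R.
Square: lon ⌊5.5153/2⌋ = 2; lat ⌊0.8956/1⌋ = 0.
Subsquare: lon ⌊1.5153/0.0833333⌋ = 18 → s; lat ⌊0.8956/0.0416667⌋ = 21 → v.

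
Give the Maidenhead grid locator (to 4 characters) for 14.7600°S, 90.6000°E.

NH55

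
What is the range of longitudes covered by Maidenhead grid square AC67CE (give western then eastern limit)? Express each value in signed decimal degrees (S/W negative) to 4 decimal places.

Field A=0, C=2: +0·20° lon, +2·10° lat → SW at lon -180°, lat -70°.
Square 6, 7: +6·2° lon, +7·1° lat → SW at lon -168°, lat -63°.
Subsquare c=2, e=4: +2·0.0833333° lon, +4·0.0416667° lat → SW at lon -167.833°, lat -62.8333°.
Cell spans 0.0833333° lon × 0.0416667° lat.
west -167.8333, east -167.7500.

-167.8333, -167.7500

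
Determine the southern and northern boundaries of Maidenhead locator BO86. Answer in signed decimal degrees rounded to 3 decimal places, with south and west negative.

Field B=1, O=14: +1·20° lon, +14·10° lat → SW at lon -160°, lat 50°.
Square 8, 6: +8·2° lon, +6·1° lat → SW at lon -144°, lat 56°.
Cell spans 2° lon × 1° lat.
south 56.000, north 57.000.

56.000, 57.000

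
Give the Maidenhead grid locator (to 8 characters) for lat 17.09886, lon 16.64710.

JK87hc73

Shift to the Maidenhead origin (180°W, 90°S): lon 196.64710, lat 107.09886.
Field (20°×10°, letters A–R): 196.64710/20 → 9 → J, 107.09886/10 → 10 → K; chars JK.
Square (2°×1°, digits 0–9): 16.64710/2 → 8, 7.09886/1 → 7; chars 87.
Subsquare (5′×2.5′, letters a–x): 0.64710/0.0833333 → 7 → h, 0.09886/0.0416667 → 2 → c; chars hc.
Extended square (30″×15″, digits 0–9): 0.06377/0.00833333 → 7, 0.01553/0.00416667 → 3; chars 73.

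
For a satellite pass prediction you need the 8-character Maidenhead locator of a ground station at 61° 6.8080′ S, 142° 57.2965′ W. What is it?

BC88mv52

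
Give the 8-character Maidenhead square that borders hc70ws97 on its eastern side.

Longitude extended square 9; +1 → 10, wraps to 0, carry into subsquare.
Longitude subsquare w = 22; +1 → 23 = x.
The latitude characters are unchanged.

HC70xs07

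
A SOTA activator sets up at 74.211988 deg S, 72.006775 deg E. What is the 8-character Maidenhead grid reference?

MB65as09

Add 180° to longitude and 90° to latitude: 252.00678, 15.78801.
Field: lon ⌊252.00678/20⌋ = 12 → M; lat ⌊15.78801/10⌋ = 1 → B.
Square: lon ⌊12.00678/2⌋ = 6; lat ⌊5.78801/1⌋ = 5.
Subsquare: lon ⌊0.00678/0.0833333⌋ = 0 → a; lat ⌊0.78801/0.0416667⌋ = 18 → s.
Extended square: lon ⌊0.00678/0.00833333⌋ = 0; lat ⌊0.03801/0.00416667⌋ = 9.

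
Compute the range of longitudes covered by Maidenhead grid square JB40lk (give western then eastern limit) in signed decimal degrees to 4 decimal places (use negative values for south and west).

8.9167, 9.0000

Field J=9, B=1: +9·20° lon, +1·10° lat → SW at lon 0°, lat -80°.
Square 4, 0: +4·2° lon, +0·1° lat → SW at lon 8°, lat -80°.
Subsquare l=11, k=10: +11·0.0833333° lon, +10·0.0416667° lat → SW at lon 8.91667°, lat -79.5833°.
Cell spans 0.0833333° lon × 0.0416667° lat.
west 8.9167, east 9.0000.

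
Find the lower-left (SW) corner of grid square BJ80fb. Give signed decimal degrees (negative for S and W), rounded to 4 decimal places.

0.0417, -143.5833

Field B=1, J=9: +1·20° lon, +9·10° lat → SW at lon -160°, lat 0°.
Square 8, 0: +8·2° lon, +0·1° lat → SW at lon -144°, lat 0°.
Subsquare f=5, b=1: +5·0.0833333° lon, +1·0.0416667° lat → SW at lon -143.583°, lat 0.0416667°.
latitude 0.0417, longitude -143.5833.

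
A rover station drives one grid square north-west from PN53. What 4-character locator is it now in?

PN44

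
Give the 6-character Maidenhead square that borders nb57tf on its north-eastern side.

Longitude subsquare t = 19; +1 → 20 = u.
Latitude subsquare f = 5; +1 → 6 = g.

NB57ug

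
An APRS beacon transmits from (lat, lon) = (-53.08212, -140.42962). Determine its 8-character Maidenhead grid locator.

Shift to the Maidenhead origin (180°W, 90°S): lon 39.57038, lat 36.91788.
Field (20°×10°, letters A–R): lon ⌊39.57038/20⌋ = 1 → B; lat ⌊36.91788/10⌋ = 3 → D.
Square (2°×1°, digits 0–9): lon ⌊19.57038/2⌋ = 9; lat ⌊6.91788/1⌋ = 6.
Subsquare (5′×2.5′, letters a–x): lon ⌊1.57038/0.0833333⌋ = 18 → s; lat ⌊0.91788/0.0416667⌋ = 22 → w.
Extended square (30″×15″, digits 0–9): lon ⌊0.07038/0.00833333⌋ = 8; lat ⌊0.00121/0.00416667⌋ = 0.

BD96sw80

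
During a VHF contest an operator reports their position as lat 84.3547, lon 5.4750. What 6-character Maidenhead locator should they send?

JR24ri

Add 180° to longitude and 90° to latitude: 185.4750, 174.3547.
Field: 185.4750/20 → 9 → J, 174.3547/10 → 17 → R; chars JR.
Square: 5.4750/2 → 2, 4.3547/1 → 4; chars 24.
Subsquare: 1.4750/0.0833333 → 17 → r, 0.3547/0.0416667 → 8 → i; chars ri.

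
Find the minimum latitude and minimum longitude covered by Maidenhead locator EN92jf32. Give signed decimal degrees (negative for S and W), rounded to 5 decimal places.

Field E=4, N=13: +4·20° lon, +13·10° lat → SW at lon -100°, lat 40°.
Square 9, 2: +9·2° lon, +2·1° lat → SW at lon -82°, lat 42°.
Subsquare j=9, f=5: +9·0.0833333° lon, +5·0.0416667° lat → SW at lon -81.25°, lat 42.2083°.
Extended square 3, 2: +3·0.00833333° lon, +2·0.00416667° lat → SW at lon -81.225°, lat 42.2167°.
latitude 42.21667, longitude -81.22500.

42.21667, -81.22500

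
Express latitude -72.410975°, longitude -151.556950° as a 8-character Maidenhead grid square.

Add 180° to longitude and 90° to latitude: 28.44305, 17.58903.
Field (20°×10°, letters A–R): 28.44305/20 → 1 → B, 17.58903/10 → 1 → B; chars BB.
Square (2°×1°, digits 0–9): 8.44305/2 → 4, 7.58903/1 → 7; chars 47.
Subsquare (5′×2.5′, letters a–x): 0.44305/0.0833333 → 5 → f, 0.58903/0.0416667 → 14 → o; chars fo.
Extended square (30″×15″, digits 0–9): 0.02638/0.00833333 → 3, 0.00569/0.00416667 → 1; chars 31.

BB47fo31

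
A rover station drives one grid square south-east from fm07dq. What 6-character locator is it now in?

FM07ep

Longitude subsquare d = 3; +1 → 4 = e.
Latitude subsquare q = 16; −1 → 15 = p.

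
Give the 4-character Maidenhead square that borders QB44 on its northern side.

Latitude square 4; +1 → 5.
The longitude characters are unchanged.

QB45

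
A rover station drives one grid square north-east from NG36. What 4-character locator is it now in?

Longitude square 3; +1 → 4.
Latitude square 6; +1 → 7.

NG47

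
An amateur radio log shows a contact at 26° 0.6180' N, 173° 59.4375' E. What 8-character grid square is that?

RL66xa82

Offset from 180°W / 90°S: lon 353.99063°, lat 116.01030°.
Field (20°×10°, letters A–R): 353.99063/20 → 17 → R, 116.01030/10 → 11 → L; chars RL.
Square (2°×1°, digits 0–9): 13.99063/2 → 6, 6.01030/1 → 6; chars 66.
Subsquare (5′×2.5′, letters a–x): 1.99063/0.0833333 → 23 → x, 0.01030/0.0416667 → 0 → a; chars xa.
Extended square (30″×15″, digits 0–9): 0.07396/0.00833333 → 8, 0.01030/0.00416667 → 2; chars 82.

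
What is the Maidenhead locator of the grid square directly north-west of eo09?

DP90

Longitude square 0; −1 → -1, wraps to 9, carry into field.
Longitude field E = 4; −1 → 3 = D.
Latitude square 9; +1 → 10, wraps to 0, carry into field.
Latitude field O = 14; +1 → 15 = P.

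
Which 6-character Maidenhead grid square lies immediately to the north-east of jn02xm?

Longitude subsquare x = 23; +1 → 24, wraps to 0 = a, carry into square.
Longitude square 0; +1 → 1.
Latitude subsquare m = 12; +1 → 13 = n.

JN12an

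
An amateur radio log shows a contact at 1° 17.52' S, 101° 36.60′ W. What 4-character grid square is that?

Add 180° to longitude and 90° to latitude: 78.39, 88.71.
Field: lon ⌊78.39/20⌋ = 3 → D; lat ⌊88.71/10⌋ = 8 → I.
Square: lon ⌊18.39/2⌋ = 9; lat ⌊8.71/1⌋ = 8.

DI98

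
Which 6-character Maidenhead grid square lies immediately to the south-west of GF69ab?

GF59xa

Longitude subsquare a = 0; −1 → -1, wraps to 23 = x, carry into square.
Longitude square 6; −1 → 5.
Latitude subsquare b = 1; −1 → 0 = a.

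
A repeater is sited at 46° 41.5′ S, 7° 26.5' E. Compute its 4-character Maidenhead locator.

JE33

Shift to the Maidenhead origin (180°W, 90°S): lon 187.44, lat 43.31.
Field: 187.44/20 → 9 → J, 43.31/10 → 4 → E; chars JE.
Square: 7.44/2 → 3, 3.31/1 → 3; chars 33.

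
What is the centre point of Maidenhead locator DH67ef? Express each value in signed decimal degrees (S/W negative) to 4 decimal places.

Field D=3, H=7: +3·20° lon, +7·10° lat → SW at lon -120°, lat -20°.
Square 6, 7: +6·2° lon, +7·1° lat → SW at lon -108°, lat -13°.
Subsquare e=4, f=5: +4·0.0833333° lon, +5·0.0416667° lat → SW at lon -107.667°, lat -12.7917°.
Cell spans 0.0833333° lon × 0.0416667° lat. Centre is SW corner plus half of each.
latitude -12.7708, longitude -107.6250.

-12.7708, -107.6250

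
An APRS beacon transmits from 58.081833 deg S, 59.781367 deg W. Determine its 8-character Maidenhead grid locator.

Offset from 180°W / 90°S: lon 120.21863°, lat 31.91817°.
Field: 120.21863/20 → 6 → G, 31.91817/10 → 3 → D; chars GD.
Square: 0.21863/2 → 0, 1.91817/1 → 1; chars 01.
Subsquare: 0.21863/0.0833333 → 2 → c, 0.91817/0.0416667 → 22 → w; chars cw.
Extended square: 0.05197/0.00833333 → 6, 0.00150/0.00416667 → 0; chars 60.

GD01cw60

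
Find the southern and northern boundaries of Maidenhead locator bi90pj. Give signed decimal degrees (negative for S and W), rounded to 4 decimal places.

-9.6250, -9.5833

Field B=1, I=8: +1·20° lon, +8·10° lat → SW at lon -160°, lat -10°.
Square 9, 0: +9·2° lon, +0·1° lat → SW at lon -142°, lat -10°.
Subsquare p=15, j=9: +15·0.0833333° lon, +9·0.0416667° lat → SW at lon -140.75°, lat -9.625°.
Cell spans 0.0833333° lon × 0.0416667° lat.
south -9.6250, north -9.5833.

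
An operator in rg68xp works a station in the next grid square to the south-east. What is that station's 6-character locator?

Longitude subsquare x = 23; +1 → 24, wraps to 0 = a, carry into square.
Longitude square 6; +1 → 7.
Latitude subsquare p = 15; −1 → 14 = o.

RG78ao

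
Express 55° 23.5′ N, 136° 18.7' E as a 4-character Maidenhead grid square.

Offset from 180°W / 90°S: lon 316.31°, lat 145.39°.
Field: lon ⌊316.31/20⌋ = 15 → P; lat ⌊145.39/10⌋ = 14 → O.
Square: lon ⌊16.31/2⌋ = 8; lat ⌊5.39/1⌋ = 5.

PO85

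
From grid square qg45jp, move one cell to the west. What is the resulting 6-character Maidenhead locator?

Longitude subsquare j = 9; −1 → 8 = i.
The latitude characters are unchanged.

QG45ip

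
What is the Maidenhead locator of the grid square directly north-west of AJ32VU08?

AJ32uu99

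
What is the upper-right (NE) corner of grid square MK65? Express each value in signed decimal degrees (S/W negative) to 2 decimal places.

Field M=12, K=10: +12·20° lon, +10·10° lat → SW at lon 60°, lat 10°.
Square 6, 5: +6·2° lon, +5·1° lat → SW at lon 72°, lat 15°.
Cell spans 2° lon × 1° lat. NE corner is SW corner plus one full cell.
latitude 16.00, longitude 74.00.

16.00, 74.00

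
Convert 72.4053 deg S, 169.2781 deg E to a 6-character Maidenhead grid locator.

Shift to the Maidenhead origin (180°W, 90°S): lon 349.2781, lat 17.5947.
Field: 349.2781/20 → 17 → R, 17.5947/10 → 1 → B; chars RB.
Square: 9.2781/2 → 4, 7.5947/1 → 7; chars 47.
Subsquare: 1.2781/0.0833333 → 15 → p, 0.5947/0.0416667 → 14 → o; chars po.

RB47po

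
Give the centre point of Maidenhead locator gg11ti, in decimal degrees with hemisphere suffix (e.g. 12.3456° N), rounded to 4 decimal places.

28.6458° S, 56.3750° W

Field G=6, G=6: +6·20° lon, +6·10° lat → SW at lon -60°, lat -30°.
Square 1, 1: +1·2° lon, +1·1° lat → SW at lon -58°, lat -29°.
Subsquare t=19, i=8: +19·0.0833333° lon, +8·0.0416667° lat → SW at lon -56.4167°, lat -28.6667°.
Cell spans 0.0833333° lon × 0.0416667° lat. Centre is SW corner plus half of each.
latitude 28.6458° S, longitude 56.3750° W.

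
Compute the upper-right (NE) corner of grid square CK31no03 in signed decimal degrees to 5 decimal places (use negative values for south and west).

11.60000, -132.90833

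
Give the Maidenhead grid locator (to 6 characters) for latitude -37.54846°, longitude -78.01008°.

Add 180° to longitude and 90° to latitude: 101.9899, 52.4515.
Field: 101.9899/20 → 5 → F, 52.4515/10 → 5 → F; chars FF.
Square: 1.9899/2 → 0, 2.4515/1 → 2; chars 02.
Subsquare: 1.9899/0.0833333 → 23 → x, 0.4515/0.0416667 → 10 → k; chars xk.

FF02xk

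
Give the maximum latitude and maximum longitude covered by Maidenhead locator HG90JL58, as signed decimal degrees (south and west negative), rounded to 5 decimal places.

-29.50417, -21.20000

Field H=7, G=6: +7·20° lon, +6·10° lat → SW at lon -40°, lat -30°.
Square 9, 0: +9·2° lon, +0·1° lat → SW at lon -22°, lat -30°.
Subsquare j=9, l=11: +9·0.0833333° lon, +11·0.0416667° lat → SW at lon -21.25°, lat -29.5417°.
Extended square 5, 8: +5·0.00833333° lon, +8·0.00416667° lat → SW at lon -21.2083°, lat -29.5083°.
Cell spans 0.00833333° lon × 0.00416667° lat. NE corner is SW corner plus one full cell.
latitude -29.50417, longitude -21.20000.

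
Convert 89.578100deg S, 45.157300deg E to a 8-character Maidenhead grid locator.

LA20nk81

Offset from 180°W / 90°S: lon 225.15730°, lat 0.42190°.
Field (20°×10°, letters A–R): lon ⌊225.15730/20⌋ = 11 → L; lat ⌊0.42190/10⌋ = 0 → A.
Square (2°×1°, digits 0–9): lon ⌊5.15730/2⌋ = 2; lat ⌊0.42190/1⌋ = 0.
Subsquare (5′×2.5′, letters a–x): lon ⌊1.15730/0.0833333⌋ = 13 → n; lat ⌊0.42190/0.0416667⌋ = 10 → k.
Extended square (30″×15″, digits 0–9): lon ⌊0.07397/0.00833333⌋ = 8; lat ⌊0.00523/0.00416667⌋ = 1.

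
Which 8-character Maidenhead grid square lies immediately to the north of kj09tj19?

KJ09tk10

Latitude extended square 9; +1 → 10, wraps to 0, carry into subsquare.
Latitude subsquare j = 9; +1 → 10 = k.
The longitude characters are unchanged.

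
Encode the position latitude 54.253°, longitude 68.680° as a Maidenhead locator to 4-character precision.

Offset from 180°W / 90°S: lon 248.68°, lat 144.25°.
Field: lon ⌊248.68/20⌋ = 12 → M; lat ⌊144.25/10⌋ = 14 → O.
Square: lon ⌊8.68/2⌋ = 4; lat ⌊4.25/1⌋ = 4.

MO44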